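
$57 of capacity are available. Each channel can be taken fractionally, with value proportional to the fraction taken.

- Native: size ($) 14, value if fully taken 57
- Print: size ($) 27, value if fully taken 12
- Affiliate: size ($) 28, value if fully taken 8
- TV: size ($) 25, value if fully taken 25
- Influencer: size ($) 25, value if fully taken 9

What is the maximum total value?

90

Best value per unit of size first: Native 57/14≈4.07, TV 25/25≈1, Print 12/27≈0.444, Influencer 9/25≈0.36, Affiliate 8/28≈0.286.
Native: take in full, 14 $ for value 57 — 43 left.
Take all of TV (25 $, value 25) — 18 $ left.
Fill the last 18 $ with part of Print: 18/27 of it earns 8.
Total value = 90.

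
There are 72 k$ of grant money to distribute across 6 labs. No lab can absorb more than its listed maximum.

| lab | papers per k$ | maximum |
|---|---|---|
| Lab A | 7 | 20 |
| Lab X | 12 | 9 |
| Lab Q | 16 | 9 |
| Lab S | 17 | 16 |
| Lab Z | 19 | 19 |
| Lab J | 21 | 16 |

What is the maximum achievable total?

1242

Order the labs by papers per k$: Lab J 21 > Lab Z 19 > Lab S 17 > Lab Q 16 > Lab X 12 > Lab A 7.
Give Lab J 16 to hit its cap of 16 — 56 left.
Lab Z: +19 to 19 (cap) — 37 left.
Lab S takes 16 to reach its cap of 16 — 21 left.
Give Lab Q 9 to hit its cap of 9 — 12 left.
Lab X takes 9 to reach its cap of 9 — 3 left.
Lab A: +3 (room for 20) → 3. Pool exhausted.
Total = 7×3 + 12×9 + 16×9 + 17×16 + 19×19 + 21×16 = 1242.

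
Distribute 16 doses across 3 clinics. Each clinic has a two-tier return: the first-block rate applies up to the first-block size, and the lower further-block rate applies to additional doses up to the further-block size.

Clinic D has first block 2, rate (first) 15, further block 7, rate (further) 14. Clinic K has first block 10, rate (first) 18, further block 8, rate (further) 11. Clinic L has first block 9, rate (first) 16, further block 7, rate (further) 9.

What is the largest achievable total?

276

Rank every tier by rate: Clinic K/first 18 > Clinic L/first 16 > Clinic D/first 15 > Clinic D/second 14 > Clinic K/second 11 > Clinic L/second 9.
Clinic K first at 18: fill all 10 → 6 left.
Clinic L first at 16: only 6 left, fill 6.
Total = 18×10 + 16×6 = 276.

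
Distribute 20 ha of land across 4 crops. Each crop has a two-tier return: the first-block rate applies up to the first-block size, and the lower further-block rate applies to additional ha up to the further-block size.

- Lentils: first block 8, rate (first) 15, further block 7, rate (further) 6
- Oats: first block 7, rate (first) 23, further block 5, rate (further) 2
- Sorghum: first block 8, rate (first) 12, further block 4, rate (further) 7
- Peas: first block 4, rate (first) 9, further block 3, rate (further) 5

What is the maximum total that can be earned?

Treat each block as its own option and order by rate: Oats/tier1 23 > Lentils/tier1 15 > Sorghum/tier1 12 > Peas/tier1 9 > Sorghum/tier2 7 > Lentils/tier2 6 > Peas/tier2 5 > Oats/tier2 2.
Oats tier1 at 23: fill all 7 → 13 left.
Fill Lentils tier1 block (8 at 15) → 5 left.
Sorghum tier1 at 12: only 5 left, fill 5.
Total = 23×7 + 15×8 + 12×5 = 341.

341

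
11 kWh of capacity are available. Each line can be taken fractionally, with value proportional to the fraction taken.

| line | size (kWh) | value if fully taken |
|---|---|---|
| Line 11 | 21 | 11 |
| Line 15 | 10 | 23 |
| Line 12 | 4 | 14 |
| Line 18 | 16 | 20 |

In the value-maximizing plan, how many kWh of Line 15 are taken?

7

Sort by value density: Line 12 14/4≈3.5, Line 15 23/10≈2.3, Line 18 20/16≈1.25, Line 11 11/21≈0.524.
Take all of Line 12 (4 kWh, value 14) — 7 kWh left.
7 kWh left: a 7/10 share of Line 15 gives 23×7/10 = 16.1.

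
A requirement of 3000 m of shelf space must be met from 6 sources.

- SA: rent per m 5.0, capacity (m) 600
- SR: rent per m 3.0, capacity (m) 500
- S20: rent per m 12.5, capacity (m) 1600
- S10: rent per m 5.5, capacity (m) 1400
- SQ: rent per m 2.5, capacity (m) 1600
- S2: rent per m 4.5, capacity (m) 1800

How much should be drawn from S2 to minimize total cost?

900

Fill from the cheapest source first.
Take 1600 from SQ at 2.5 — need 1400 more.
SR (3.0): use full 500 — 900 m to go.
S2 (4.5): take the remaining 900 — done.
SA, S10, S20: unused.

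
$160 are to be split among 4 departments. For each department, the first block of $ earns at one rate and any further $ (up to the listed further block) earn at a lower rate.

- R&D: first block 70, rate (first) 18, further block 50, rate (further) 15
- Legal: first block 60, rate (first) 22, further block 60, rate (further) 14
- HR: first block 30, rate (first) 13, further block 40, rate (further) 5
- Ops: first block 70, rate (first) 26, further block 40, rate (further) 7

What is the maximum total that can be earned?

3680

Rank every tier by rate: Ops/first 26 > Legal/first 22 > R&D/first 18 > R&D/second 15 > Legal/second 14 > HR/first 13 > Ops/second 7 > HR/second 5.
Ops/first (26): +70 → 90 left.
Legal first at 22: fill all 60 → 30 left.
R&D/first: +30 of 70 at 18; pool empty.
Total = 26×70 + 22×60 + 18×30 = 3680.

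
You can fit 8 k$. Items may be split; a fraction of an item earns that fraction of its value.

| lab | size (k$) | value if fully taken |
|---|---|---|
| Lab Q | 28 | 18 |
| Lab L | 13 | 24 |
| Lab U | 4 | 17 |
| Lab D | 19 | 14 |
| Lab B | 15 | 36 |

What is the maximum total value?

26.6

Rank by value-to-size ratio: Lab U 17/4≈4.25, Lab B 36/15≈2.4, Lab L 24/13≈1.85, Lab D 14/19≈0.737, Lab Q 18/28≈0.643.
All 4 k$ of Lab U fit (value 17) — 4 remain.
4 k$ left: a 4/15 share of Lab B gives 36×4/15 = 9.6.
Total value = 26.6.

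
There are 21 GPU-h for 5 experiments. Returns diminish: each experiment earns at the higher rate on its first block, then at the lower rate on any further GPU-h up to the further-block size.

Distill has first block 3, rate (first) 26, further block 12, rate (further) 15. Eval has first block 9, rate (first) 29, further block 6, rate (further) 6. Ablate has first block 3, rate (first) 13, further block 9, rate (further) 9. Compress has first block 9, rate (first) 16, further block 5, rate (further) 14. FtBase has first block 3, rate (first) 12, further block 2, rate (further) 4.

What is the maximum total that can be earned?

Treat each block as its own option and order by rate: Eval/T1 29 > Distill/T1 26 > Compress/T1 16 > Distill/T2 15 > Compress/T2 14 > Ablate/T1 13 > FtBase/T1 12 > Ablate/T2 9 > Eval/T2 6 > FtBase/T2 4.
Fill Eval T1 block (9 at 29) — 12 left.
Distill T1 at 26: fill all 3 — 9 left.
Fill Compress T1 block (9 at 16) — 0 left.
Total = 29×9 + 26×3 + 16×9 = 483.

483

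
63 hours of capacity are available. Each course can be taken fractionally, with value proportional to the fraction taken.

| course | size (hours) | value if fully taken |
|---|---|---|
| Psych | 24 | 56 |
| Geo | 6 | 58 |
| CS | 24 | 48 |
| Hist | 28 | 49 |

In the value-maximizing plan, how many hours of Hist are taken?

Sort by value density: Geo 58/6≈9.67, Psych 56/24≈2.33, CS 48/24≈2, Hist 49/28≈1.75.
Take all of Geo (6 hours, value 58) → 57 hours left.
Psych: take in full, 24 hours for value 56 → 33 left.
Take all of CS (24 hours, value 48) → 9 hours left.
Only 9 hours remain; take 9/28 of Hist for value 49×9/28 = 15.75.

9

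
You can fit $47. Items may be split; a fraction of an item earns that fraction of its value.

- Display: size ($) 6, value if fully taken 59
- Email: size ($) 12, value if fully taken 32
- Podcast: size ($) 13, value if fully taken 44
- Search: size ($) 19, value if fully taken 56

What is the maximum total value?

183

Rank by value-to-size ratio: Display 59/6≈9.83, Podcast 44/13≈3.38, Search 56/19≈2.95, Email 32/12≈2.67.
Take all of Display (6 $, value 59) → 41 $ left.
Podcast: take in full, 13 $ for value 44 → 28 left.
All 19 $ of Search fit (value 56) → 9 remain.
Fill the last 9 $ with part of Email: 9/12 of it earns 24.
Total value = 183.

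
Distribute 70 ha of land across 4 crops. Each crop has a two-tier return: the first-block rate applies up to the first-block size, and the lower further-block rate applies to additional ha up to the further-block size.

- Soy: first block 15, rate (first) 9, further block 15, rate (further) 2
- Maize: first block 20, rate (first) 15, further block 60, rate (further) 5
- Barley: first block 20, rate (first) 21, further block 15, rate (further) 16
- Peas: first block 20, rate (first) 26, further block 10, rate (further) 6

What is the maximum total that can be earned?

Order all 8 blocks by rate: Peas/first 26 > Barley/first 21 > Barley/second 16 > Maize/first 15 > Soy/first 9 > Peas/second 6 > Maize/second 5 > Soy/second 2.
Fill Peas first block (20 at 26) → 50 left.
Barley first at 21: fill all 20 → 30 left.
Barley second at 16: fill all 15 → 15 left.
Maize first at 15: only 15 left, fill 15.
Total = 26×20 + 21×20 + 16×15 + 15×15 = 1405.

1405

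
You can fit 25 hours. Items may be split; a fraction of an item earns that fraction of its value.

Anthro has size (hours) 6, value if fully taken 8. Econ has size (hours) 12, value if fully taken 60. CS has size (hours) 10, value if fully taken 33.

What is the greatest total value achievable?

97

Sort by value density: Econ 60/12≈5, CS 33/10≈3.3, Anthro 8/6≈1.33.
Econ: take in full, 12 hours for value 60 → 13 left.
CS: take in full, 10 hours for value 33 → 3 left.
Only 3 hours remain; take 3/6 of Anthro for value 8×3/6 = 4.
Total value = 97.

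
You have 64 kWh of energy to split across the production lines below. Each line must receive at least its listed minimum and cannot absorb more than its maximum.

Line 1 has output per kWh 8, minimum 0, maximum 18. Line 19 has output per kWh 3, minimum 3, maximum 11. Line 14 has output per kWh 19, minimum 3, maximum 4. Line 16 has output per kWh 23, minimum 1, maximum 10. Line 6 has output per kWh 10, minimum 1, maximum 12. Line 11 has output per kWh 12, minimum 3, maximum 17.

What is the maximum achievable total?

Meeting every minimum uses 0+3+3+1+1+3 = 11 kWh, leaving 53.
Order the production lines by output per kWh: Line 16 23 > Line 14 19 > Line 11 12 > Line 6 10 > Line 1 8 > Line 19 3.
Give Line 16 9 more to hit its cap of 10 ; 44 left.
Line 14: +1 to 4 (cap) ; 43 left.
Line 11: +14 to 17 (cap) ; 29 left.
Give Line 6 11 more to hit its cap of 12 ; 18 left.
Give Line 1 18 more to hit its cap of 18 ; 0 left.
Total = 8×18 + 3×3 + 19×4 + 23×10 + 10×12 + 12×17 = 783.

783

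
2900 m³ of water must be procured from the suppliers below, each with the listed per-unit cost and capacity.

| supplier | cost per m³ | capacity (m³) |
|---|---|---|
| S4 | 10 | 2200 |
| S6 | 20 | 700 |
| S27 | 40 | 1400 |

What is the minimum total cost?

36000

Fill from the cheapest supplier first.
S4 (10): use full 2200 ; 700 m³ to go.
S6 at 20: take all 700 m³ ; 0 still needed.
S27: unused.
Cost = 2200×10 + 700×20 = 36000.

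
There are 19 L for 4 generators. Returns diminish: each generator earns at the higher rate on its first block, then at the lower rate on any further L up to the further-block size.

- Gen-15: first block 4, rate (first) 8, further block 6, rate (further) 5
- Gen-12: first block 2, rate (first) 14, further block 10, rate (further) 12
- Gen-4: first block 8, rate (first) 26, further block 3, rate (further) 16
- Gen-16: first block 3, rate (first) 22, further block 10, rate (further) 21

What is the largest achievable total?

Treat each block as its own option and order by rate: Gen-4/T1 26 > Gen-16/T1 22 > Gen-16/T2 21 > Gen-4/T2 16 > Gen-12/T1 14 > Gen-12/T2 12 > Gen-15/T1 8 > Gen-15/T2 5.
Gen-4 T1 at 26: fill all 8 — 11 left.
Gen-16/T1 (22): +3 — 8 left.
Gen-16 T2 at 21: only 8 left, fill 8.
Total = 26×8 + 22×3 + 21×8 = 442.

442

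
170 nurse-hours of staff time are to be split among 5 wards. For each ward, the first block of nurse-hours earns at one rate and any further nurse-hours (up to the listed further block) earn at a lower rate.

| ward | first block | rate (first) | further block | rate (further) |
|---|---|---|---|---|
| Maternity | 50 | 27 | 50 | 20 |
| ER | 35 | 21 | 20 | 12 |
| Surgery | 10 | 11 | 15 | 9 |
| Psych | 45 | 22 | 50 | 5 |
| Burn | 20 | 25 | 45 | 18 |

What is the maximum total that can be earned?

3975

Rank every tier by rate: Maternity/first 27 > Burn/first 25 > Psych/first 22 > ER/first 21 > Maternity/second 20 > Burn/second 18 > ER/second 12 > Surgery/first 11 > Surgery/second 9 > Psych/second 5.
Maternity first at 27: fill all 50 → 120 left.
Burn first at 25: fill all 20 → 100 left.
Psych first at 22: fill all 45 → 55 left.
ER first at 21: fill all 35 → 20 left.
Maternity second at 20: only 20 left, fill 20.
Total = 27×50 + 25×20 + 22×45 + 21×35 + 20×20 = 3975.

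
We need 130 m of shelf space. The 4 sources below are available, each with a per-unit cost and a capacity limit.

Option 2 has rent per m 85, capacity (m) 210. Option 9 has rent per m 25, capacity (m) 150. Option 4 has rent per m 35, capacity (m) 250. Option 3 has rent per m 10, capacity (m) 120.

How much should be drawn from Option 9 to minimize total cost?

Use sources in increasing cost order.
Take 120 from Option 3 at 10 → need 10 more.
Option 9 at 25: take 10 of its 150 → requirement met.
Option 4, Option 2: unused.

10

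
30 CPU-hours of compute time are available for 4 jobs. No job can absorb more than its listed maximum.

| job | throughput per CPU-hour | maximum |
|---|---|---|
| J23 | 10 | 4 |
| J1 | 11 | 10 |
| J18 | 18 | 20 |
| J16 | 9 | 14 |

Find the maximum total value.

Rank by throughput per CPU-hour: J18 18 > J1 11 > J23 10 > J16 9.
J18 takes 20 to reach its cap of 20 — 10 left.
J1: +10 to 10 (cap) — 0 left.
Total = 11×10 + 18×20 = 470.

470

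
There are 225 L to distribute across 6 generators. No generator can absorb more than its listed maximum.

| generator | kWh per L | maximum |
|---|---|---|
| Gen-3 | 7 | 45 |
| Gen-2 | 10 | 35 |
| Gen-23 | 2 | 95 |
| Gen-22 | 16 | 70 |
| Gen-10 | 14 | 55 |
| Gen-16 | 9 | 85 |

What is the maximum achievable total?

Order the generators by kWh per L: Gen-22 16 > Gen-10 14 > Gen-2 10 > Gen-16 9 > Gen-3 7 > Gen-23 2.
Gen-22: +70 to 70 (cap) ; 155 left.
Give Gen-10 55 to hit its cap of 55 ; 100 left.
Gen-2: +35 to 35 (cap) ; 65 left.
Gen-16: +65 (room for 85) → 65. Pool exhausted.
Total = 10×35 + 16×70 + 14×55 + 9×65 = 2825.

2825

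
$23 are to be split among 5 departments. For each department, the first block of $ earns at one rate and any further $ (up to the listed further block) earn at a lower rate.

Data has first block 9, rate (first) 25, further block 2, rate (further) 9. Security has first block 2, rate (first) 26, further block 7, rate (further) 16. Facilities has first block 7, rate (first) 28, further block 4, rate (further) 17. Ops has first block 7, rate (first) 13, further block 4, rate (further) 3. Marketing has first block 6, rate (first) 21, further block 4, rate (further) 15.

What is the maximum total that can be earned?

Rank every tier by rate: Facilities/T1 28 > Security/T1 26 > Data/T1 25 > Marketing/T1 21 > Facilities/T2 17 > Security/T2 16 > Marketing/T2 15 > Ops/T1 13 > Data/T2 9 > Ops/T2 3.
Facilities T1 at 28: fill all 7 → 16 left.
Fill Security T1 block (2 at 26) → 14 left.
Data/T1 (25): +9 → 5 left.
Marketing T1 at 21: only 5 left, fill 5.
Total = 28×7 + 26×2 + 25×9 + 21×5 = 578.

578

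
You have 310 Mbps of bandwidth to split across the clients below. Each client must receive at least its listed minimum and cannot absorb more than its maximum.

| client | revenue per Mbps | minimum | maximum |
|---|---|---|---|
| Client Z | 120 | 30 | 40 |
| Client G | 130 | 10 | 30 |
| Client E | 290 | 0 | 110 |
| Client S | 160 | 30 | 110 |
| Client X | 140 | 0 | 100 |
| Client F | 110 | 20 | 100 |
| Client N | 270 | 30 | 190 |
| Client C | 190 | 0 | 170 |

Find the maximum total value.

Meeting every minimum uses 30+10+0+30+0+20+30+0 = 120 Mbps, leaving 190.
Order the clients by revenue per Mbps: Client E 290 > Client N 270 > Client C 190 > Client S 160 > Client X 140 > Client G 130 > Client Z 120 > Client F 110.
Give Client E 110 more to hit its cap of 110 — 80 left.
Only 80 left; Client N takes them to reach 110.
Total = 120×30 + 130×10 + 290×110 + 160×30 + 110×20 + 270×110 = 73500.

73500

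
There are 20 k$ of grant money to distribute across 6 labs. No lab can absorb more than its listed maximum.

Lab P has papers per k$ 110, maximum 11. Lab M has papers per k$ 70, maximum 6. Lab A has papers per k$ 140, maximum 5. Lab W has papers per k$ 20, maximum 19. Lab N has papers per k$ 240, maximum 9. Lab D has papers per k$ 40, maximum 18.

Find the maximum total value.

3520

Rank by papers per k$: Lab N 240 > Lab A 140 > Lab P 110 > Lab M 70 > Lab D 40 > Lab W 20.
Give Lab N 9 to hit its cap of 9 — 11 left.
Give Lab A 5 to hit its cap of 5 — 6 left.
Only 6 left; Lab P takes them to reach 6.
Total = 110×6 + 140×5 + 240×9 = 3520.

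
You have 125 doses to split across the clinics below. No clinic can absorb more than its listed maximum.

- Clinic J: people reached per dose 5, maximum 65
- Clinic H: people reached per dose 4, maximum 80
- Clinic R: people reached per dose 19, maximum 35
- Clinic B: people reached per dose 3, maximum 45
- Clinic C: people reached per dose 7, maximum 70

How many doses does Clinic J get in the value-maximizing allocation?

Highest people reached per dose first: Clinic R 19 > Clinic C 7 > Clinic J 5 > Clinic H 4 > Clinic B 3.
Clinic R: +35 to 35 (cap) — 90 left.
Clinic C takes 70 to reach its cap of 70 — 20 left.
Only 20 left; Clinic J takes them to reach 20.

20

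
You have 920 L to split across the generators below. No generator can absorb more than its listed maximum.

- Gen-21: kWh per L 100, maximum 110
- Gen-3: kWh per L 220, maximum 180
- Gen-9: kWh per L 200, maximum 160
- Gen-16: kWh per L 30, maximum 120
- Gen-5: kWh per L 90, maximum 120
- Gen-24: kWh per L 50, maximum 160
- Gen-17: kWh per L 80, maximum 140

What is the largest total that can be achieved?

114100

Order the generators by kWh per L: Gen-3 220 > Gen-9 200 > Gen-21 100 > Gen-5 90 > Gen-17 80 > Gen-24 50 > Gen-16 30.
Give Gen-3 180 to hit its cap of 180 — 740 left.
Gen-9 takes 160 to reach its cap of 160 — 580 left.
Gen-21 takes 110 to reach its cap of 110 — 470 left.
Give Gen-5 120 to hit its cap of 120 — 350 left.
Give Gen-17 140 to hit its cap of 140 — 210 left.
Gen-24 takes 160 to reach its cap of 160 — 50 left.
Gen-16: +50 (room for 120) → 50. Pool exhausted.
Total = 100×110 + 220×180 + 200×160 + 30×50 + 90×120 + 50×160 + 80×140 = 114100.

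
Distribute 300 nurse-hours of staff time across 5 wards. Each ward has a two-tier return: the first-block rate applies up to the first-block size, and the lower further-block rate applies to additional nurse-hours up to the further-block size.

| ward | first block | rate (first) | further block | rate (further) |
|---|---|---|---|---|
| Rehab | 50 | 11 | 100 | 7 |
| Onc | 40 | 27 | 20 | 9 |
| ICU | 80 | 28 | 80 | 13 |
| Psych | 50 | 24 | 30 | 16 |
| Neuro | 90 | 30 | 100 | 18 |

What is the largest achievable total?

7940

Treat each block as its own option and order by rate: Neuro/T1 30 > ICU/T1 28 > Onc/T1 27 > Psych/T1 24 > Neuro/T2 18 > Psych/T2 16 > ICU/T2 13 > Rehab/T1 11 > Onc/T2 9 > Rehab/T2 7.
Fill Neuro T1 block (90 at 30) — 210 left.
Fill ICU T1 block (80 at 28) — 130 left.
Onc T1 at 27: fill all 40 — 90 left.
Fill Psych T1 block (50 at 24) — 40 left.
Neuro/T2: +40 of 100 at 18; pool empty.
Total = 30×90 + 28×80 + 27×40 + 24×50 + 18×40 = 7940.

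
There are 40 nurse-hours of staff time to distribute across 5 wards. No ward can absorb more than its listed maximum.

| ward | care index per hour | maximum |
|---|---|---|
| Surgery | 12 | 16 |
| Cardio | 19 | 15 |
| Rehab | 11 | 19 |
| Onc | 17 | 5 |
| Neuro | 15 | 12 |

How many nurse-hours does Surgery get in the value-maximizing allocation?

8

Highest care index per hour first: Cardio 19 > Onc 17 > Neuro 15 > Surgery 12 > Rehab 11.
Cardio: +15 to 15 (cap) ; 25 left.
Onc takes 5 to reach its cap of 5 ; 20 left.
Neuro: +12 to 12 (cap) ; 8 left.
Surgery has room for 16 but only 8 remain, so it gets 8.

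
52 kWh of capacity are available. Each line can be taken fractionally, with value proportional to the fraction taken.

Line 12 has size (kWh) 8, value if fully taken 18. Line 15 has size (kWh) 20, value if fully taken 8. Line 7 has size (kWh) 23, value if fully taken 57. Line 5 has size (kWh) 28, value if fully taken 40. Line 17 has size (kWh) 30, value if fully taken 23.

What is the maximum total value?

105

Rank by value-to-size ratio: Line 7 57/23≈2.48, Line 12 18/8≈2.25, Line 5 40/28≈1.43, Line 17 23/30≈0.767, Line 15 8/20≈0.4.
Line 7: take in full, 23 kWh for value 57 — 29 left.
Take all of Line 12 (8 kWh, value 18) — 21 kWh left.
21 kWh left: a 21/28 share of Line 5 gives 40×21/28 = 30.
Total value = 105.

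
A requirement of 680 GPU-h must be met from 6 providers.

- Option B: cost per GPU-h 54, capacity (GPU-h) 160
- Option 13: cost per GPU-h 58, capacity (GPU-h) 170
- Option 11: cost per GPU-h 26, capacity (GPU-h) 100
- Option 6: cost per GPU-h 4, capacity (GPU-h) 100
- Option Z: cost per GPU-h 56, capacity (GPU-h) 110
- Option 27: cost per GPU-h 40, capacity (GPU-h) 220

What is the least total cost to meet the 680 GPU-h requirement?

Use providers in increasing cost order.
Option 6 at 4: take all 100 GPU-h ; 580 still needed.
Option 11 at 26: take all 100 GPU-h ; 480 still needed.
Option 27 at 40: take all 220 GPU-h ; 260 still needed.
Take 160 from Option B at 54 ; need 100 more.
Option Z (56): take the remaining 100 ; done.
Option 13: unused.
Cost = 100×4 + 100×26 + 220×40 + 160×54 + 100×56 = 26040.

26040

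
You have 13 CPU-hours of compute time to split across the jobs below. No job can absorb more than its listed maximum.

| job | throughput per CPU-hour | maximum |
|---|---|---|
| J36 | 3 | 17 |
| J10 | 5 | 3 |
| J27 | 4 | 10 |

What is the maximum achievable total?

Order the jobs by throughput per CPU-hour: J10 5 > J27 4 > J36 3.
J10 takes 3 to reach its cap of 3 ; 10 left.
Give J27 10 to hit its cap of 10 ; 0 left.
Total = 5×3 + 4×10 = 55.

55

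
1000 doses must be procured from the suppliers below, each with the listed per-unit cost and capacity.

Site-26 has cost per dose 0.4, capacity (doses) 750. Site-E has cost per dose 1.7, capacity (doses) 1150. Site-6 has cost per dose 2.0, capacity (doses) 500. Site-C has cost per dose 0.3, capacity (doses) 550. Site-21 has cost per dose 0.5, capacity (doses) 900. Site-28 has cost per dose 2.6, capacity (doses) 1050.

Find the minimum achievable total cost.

Use suppliers in increasing cost order.
Take 550 from Site-C at 0.3 ; need 450 more.
Site-26 at 0.4: take 450 of its 750 ; requirement met.
Site-21, Site-E, Site-6, Site-28: unused.
Cost = 550×0.3 + 450×0.4 = 345.

345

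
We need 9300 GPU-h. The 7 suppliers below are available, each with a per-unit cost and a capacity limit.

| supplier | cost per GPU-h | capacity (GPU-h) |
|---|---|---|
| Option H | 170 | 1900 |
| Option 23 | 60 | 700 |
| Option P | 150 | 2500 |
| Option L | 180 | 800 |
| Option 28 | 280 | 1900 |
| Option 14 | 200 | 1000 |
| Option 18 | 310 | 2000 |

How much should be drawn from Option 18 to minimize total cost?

500

Fill from the cheapest supplier first.
Take 700 from Option 23 at 60 ; need 8600 more.
Option P at 150: take all 2500 GPU-h ; 6100 still needed.
Option H at 170: take all 1900 GPU-h ; 4200 still needed.
Option L (180): use full 800 ; 3400 GPU-h to go.
Option 14 (200): use full 1000 ; 2400 GPU-h to go.
Option 28 (280): use full 1900 ; 500 GPU-h to go.
Option 18 (310): take the remaining 500 ; done.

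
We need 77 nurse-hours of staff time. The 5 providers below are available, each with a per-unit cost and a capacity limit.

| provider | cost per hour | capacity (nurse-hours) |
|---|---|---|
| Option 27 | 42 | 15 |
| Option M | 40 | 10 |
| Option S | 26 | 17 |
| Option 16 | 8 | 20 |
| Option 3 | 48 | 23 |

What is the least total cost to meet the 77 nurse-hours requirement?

Use providers in increasing cost order.
Option 16 (8): use full 20 — 57 nurse-hours to go.
Option S at 26: take all 17 nurse-hours — 40 still needed.
Option M (40): use full 10 — 30 nurse-hours to go.
Option 27 (42): use full 15 — 15 nurse-hours to go.
Option 3 (48): take the remaining 15 — done.
Cost = 20×8 + 17×26 + 10×40 + 15×42 + 15×48 = 2352.

2352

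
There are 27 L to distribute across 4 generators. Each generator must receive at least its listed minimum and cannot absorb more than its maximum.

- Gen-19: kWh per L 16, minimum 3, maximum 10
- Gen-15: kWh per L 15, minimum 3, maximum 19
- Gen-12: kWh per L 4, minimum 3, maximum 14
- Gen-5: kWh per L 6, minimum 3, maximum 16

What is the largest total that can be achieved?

355

Meeting every minimum uses 3+3+3+3 = 12 L, leaving 15.
Highest kWh per L first: Gen-19 16 > Gen-15 15 > Gen-5 6 > Gen-12 4.
Give Gen-19 7 more to hit its cap of 10 → 8 left.
Gen-15: +8 (room for 16) → 11. Pool exhausted.
Total = 16×10 + 15×11 + 4×3 + 6×3 = 355.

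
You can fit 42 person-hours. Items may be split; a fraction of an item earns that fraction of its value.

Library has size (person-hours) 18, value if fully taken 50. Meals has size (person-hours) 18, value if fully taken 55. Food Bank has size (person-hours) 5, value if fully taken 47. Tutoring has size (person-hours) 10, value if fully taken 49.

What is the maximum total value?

Sort by value density: Food Bank 47/5≈9.4, Tutoring 49/10≈4.9, Meals 55/18≈3.06, Library 50/18≈2.78.
All 5 person-hours of Food Bank fit (value 47) → 37 remain.
Take all of Tutoring (10 person-hours, value 49) → 27 person-hours left.
All 18 person-hours of Meals fit (value 55) → 9 remain.
Fill the last 9 person-hours with part of Library: 9/18 of it earns 25.
Total value = 176.

176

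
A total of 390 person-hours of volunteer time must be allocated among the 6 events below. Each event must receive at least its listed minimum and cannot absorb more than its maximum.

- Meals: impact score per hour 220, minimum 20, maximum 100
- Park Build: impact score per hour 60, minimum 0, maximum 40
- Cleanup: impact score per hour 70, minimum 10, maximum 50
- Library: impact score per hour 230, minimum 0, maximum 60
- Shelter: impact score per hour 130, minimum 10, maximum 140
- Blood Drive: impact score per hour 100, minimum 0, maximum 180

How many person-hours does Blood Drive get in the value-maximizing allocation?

80

Meeting every minimum uses 20+0+10+0+10+0 = 40 person-hours, leaving 350.
Order the events by impact score per hour: Library 230 > Meals 220 > Shelter 130 > Blood Drive 100 > Cleanup 70 > Park Build 60.
Give Library 60 more to hit its cap of 60 ; 290 left.
Give Meals 80 more to hit its cap of 100 ; 210 left.
Shelter takes 130 more to reach its cap of 140 ; 80 left.
Only 80 left; Blood Drive takes them to reach 80.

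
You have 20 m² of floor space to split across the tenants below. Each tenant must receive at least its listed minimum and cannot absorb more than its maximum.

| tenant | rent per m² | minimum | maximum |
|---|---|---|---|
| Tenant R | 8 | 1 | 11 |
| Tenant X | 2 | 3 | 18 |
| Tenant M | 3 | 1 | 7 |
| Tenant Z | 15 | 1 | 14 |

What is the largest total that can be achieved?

235

Meeting every minimum uses 1+3+1+1 = 6 m², leaving 14.
Order the tenants by rent per m²: Tenant Z 15 > Tenant R 8 > Tenant M 3 > Tenant X 2.
Tenant Z: +13 to 14 (cap) → 1 left.
Tenant R has room for 10 more but only 1 remain, so it gets 2.
Total = 8×2 + 2×3 + 3×1 + 15×14 = 235.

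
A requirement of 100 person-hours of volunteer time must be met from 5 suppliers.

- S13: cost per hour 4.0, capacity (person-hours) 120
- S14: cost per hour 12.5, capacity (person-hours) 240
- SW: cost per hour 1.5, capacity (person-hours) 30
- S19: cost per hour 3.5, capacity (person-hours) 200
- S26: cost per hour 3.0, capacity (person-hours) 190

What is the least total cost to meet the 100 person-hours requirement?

255

Use suppliers in increasing cost order.
SW at 1.5: take all 30 person-hours — 70 still needed.
S26 (3.0): take the remaining 70 — done.
S19, S13, S14: unused.
Cost = 30×1.5 + 70×3.0 = 255.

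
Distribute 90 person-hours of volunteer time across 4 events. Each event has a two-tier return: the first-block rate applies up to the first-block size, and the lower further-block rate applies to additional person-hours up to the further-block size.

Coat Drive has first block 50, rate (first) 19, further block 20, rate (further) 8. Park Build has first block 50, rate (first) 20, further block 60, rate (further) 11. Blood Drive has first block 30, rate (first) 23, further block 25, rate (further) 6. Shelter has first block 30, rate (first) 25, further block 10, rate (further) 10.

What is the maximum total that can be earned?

Treat each block as its own option and order by rate: Shelter/T1 25 > Blood Drive/T1 23 > Park Build/T1 20 > Coat Drive/T1 19 > Park Build/T2 11 > Shelter/T2 10 > Coat Drive/T2 8 > Blood Drive/T2 6.
Fill Shelter T1 block (30 at 25) → 60 left.
Fill Blood Drive T1 block (30 at 23) → 30 left.
Park Build/T1: +30 of 50 at 20; pool empty.
Total = 25×30 + 23×30 + 20×30 = 2040.

2040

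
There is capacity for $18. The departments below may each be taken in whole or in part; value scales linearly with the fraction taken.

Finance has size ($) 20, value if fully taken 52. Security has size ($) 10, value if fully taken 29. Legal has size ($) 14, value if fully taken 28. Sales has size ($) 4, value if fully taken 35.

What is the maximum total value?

Best value per unit of size first: Sales 35/4≈8.75, Security 29/10≈2.9, Finance 52/20≈2.6, Legal 28/14≈2.
All 4 $ of Sales fit (value 35) — 14 remain.
Security: take in full, 10 $ for value 29 — 4 left.
Only 4 $ remain; take 4/20 of Finance for value 52×4/20 = 10.4.
Total value = 74.4.

74.4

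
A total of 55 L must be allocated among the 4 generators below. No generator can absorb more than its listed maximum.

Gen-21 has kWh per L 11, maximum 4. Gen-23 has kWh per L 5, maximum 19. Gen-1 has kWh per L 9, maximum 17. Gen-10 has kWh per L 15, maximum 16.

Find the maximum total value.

Rank by kWh per L: Gen-10 15 > Gen-21 11 > Gen-1 9 > Gen-23 5.
Give Gen-10 16 to hit its cap of 16 ; 39 left.
Gen-21: +4 to 4 (cap) ; 35 left.
Gen-1: +17 to 17 (cap) ; 18 left.
Only 18 left; Gen-23 takes them to reach 18.
Total = 11×4 + 5×18 + 9×17 + 15×16 = 527.

527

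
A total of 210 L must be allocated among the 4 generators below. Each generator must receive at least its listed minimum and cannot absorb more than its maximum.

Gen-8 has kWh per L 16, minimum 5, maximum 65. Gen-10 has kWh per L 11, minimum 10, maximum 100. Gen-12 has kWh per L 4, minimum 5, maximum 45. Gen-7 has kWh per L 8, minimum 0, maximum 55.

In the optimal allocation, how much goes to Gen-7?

40

Meeting every minimum uses 5+10+5+0 = 20 L, leaving 190.
Rank by kWh per L: Gen-8 16 > Gen-10 11 > Gen-7 8 > Gen-12 4.
Gen-8 takes 60 more to reach its cap of 65 → 130 left.
Give Gen-10 90 more to hit its cap of 100 → 40 left.
Only 40 left; Gen-7 takes them to reach 40.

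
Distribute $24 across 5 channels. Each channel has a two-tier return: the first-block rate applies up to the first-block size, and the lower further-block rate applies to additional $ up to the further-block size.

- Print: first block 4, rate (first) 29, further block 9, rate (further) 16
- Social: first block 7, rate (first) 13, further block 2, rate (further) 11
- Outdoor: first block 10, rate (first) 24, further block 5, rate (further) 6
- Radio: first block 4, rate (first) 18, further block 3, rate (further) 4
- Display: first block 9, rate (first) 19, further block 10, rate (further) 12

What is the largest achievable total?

545

Rank every tier by rate: Print/T1 29 > Outdoor/T1 24 > Display/T1 19 > Radio/T1 18 > Print/T2 16 > Social/T1 13 > Display/T2 12 > Social/T2 11 > Outdoor/T2 6 > Radio/T2 4.
Print T1 at 29: fill all 4 — 20 left.
Fill Outdoor T1 block (10 at 24) — 10 left.
Display T1 at 19: fill all 9 — 1 left.
Radio T1 at 18: only 1 left, fill 1.
Total = 29×4 + 24×10 + 19×9 + 18×1 = 545.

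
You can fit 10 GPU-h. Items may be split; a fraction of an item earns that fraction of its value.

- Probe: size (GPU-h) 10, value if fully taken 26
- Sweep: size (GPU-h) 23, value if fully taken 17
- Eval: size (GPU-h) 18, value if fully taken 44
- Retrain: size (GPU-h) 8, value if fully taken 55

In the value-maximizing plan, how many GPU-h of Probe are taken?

Best value per unit of size first: Retrain 55/8≈6.88, Probe 26/10≈2.6, Eval 44/18≈2.44, Sweep 17/23≈0.739.
Retrain: take in full, 8 GPU-h for value 55 → 2 left.
Only 2 GPU-h remain; take 2/10 of Probe for value 26×2/10 = 5.2.

2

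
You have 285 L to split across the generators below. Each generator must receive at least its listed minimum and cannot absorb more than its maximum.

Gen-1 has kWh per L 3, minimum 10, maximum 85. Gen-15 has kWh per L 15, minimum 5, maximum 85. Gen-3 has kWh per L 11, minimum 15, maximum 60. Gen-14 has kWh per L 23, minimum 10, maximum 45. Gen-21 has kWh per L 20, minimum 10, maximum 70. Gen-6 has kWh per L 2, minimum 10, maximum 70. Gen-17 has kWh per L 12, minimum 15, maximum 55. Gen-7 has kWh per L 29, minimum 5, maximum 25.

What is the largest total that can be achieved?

4950

Meeting every minimum uses 10+5+15+10+10+10+15+5 = 80 L, leaving 205.
Rank by kWh per L: Gen-7 29 > Gen-14 23 > Gen-21 20 > Gen-15 15 > Gen-17 12 > Gen-3 11 > Gen-1 3 > Gen-6 2.
Gen-7: +20 to 25 (cap) — 185 left.
Gen-14: +35 to 45 (cap) — 150 left.
Give Gen-21 60 more to hit its cap of 70 — 90 left.
Gen-15: +80 to 85 (cap) — 10 left.
Only 10 left; Gen-17 takes them to reach 25.
Total = 3×10 + 15×85 + 11×15 + 23×45 + 20×70 + 2×10 + 12×25 + 29×25 = 4950.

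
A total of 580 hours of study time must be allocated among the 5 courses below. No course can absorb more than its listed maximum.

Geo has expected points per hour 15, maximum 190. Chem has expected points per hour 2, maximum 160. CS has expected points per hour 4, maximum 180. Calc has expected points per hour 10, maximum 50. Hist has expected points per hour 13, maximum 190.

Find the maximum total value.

Rank by expected points per hour: Geo 15 > Hist 13 > Calc 10 > CS 4 > Chem 2.
Geo takes 190 to reach its cap of 190 — 390 left.
Hist takes 190 to reach its cap of 190 — 200 left.
Calc: +50 to 50 (cap) — 150 left.
CS has room for 180 but only 150 remain, so it gets 150.
Total = 15×190 + 4×150 + 10×50 + 13×190 = 6420.

6420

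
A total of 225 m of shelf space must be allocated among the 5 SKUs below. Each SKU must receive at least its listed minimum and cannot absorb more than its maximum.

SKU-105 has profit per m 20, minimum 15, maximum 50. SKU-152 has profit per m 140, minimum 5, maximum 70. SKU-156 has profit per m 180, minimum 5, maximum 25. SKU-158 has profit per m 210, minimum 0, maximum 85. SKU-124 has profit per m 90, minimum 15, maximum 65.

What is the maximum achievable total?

35150

Meeting every minimum uses 15+5+5+0+15 = 40 m, leaving 185.
Highest profit per m first: SKU-158 210 > SKU-156 180 > SKU-152 140 > SKU-124 90 > SKU-105 20.
Give SKU-158 85 more to hit its cap of 85 → 100 left.
SKU-156 takes 20 more to reach its cap of 25 → 80 left.
SKU-152: +65 to 70 (cap) → 15 left.
Only 15 left; SKU-124 takes them to reach 30.
Total = 20×15 + 140×70 + 180×25 + 210×85 + 90×30 = 35150.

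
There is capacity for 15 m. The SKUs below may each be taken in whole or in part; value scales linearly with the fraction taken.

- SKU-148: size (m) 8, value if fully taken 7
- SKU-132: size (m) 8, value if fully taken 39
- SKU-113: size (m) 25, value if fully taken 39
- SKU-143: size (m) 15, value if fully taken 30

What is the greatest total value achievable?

53

Best value per unit of size first: SKU-132 39/8≈4.88, SKU-143 30/15≈2, SKU-113 39/25≈1.56, SKU-148 7/8≈0.875.
All 8 m of SKU-132 fit (value 39) ; 7 remain.
7 m left: a 7/15 share of SKU-143 gives 30×7/15 = 14.
Total value = 53.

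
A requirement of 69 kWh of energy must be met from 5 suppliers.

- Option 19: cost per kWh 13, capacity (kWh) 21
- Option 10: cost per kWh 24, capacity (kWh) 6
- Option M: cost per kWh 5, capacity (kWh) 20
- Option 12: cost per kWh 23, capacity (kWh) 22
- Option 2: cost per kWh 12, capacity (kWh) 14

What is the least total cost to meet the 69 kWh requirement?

863

Use suppliers in increasing cost order.
Option M at 5: take all 20 kWh → 49 still needed.
Take 14 from Option 2 at 12 → need 35 more.
Take 21 from Option 19 at 13 → need 14 more.
Option 12 at 23: take 14 of its 22 → requirement met.
Option 10: unused.
Cost = 20×5 + 14×12 + 21×13 + 14×23 = 863.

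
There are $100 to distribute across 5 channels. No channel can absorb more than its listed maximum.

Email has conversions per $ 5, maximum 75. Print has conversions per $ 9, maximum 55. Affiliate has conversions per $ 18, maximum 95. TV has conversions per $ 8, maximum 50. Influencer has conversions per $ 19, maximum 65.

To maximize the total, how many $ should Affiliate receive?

35

Rank by conversions per $: Influencer 19 > Affiliate 18 > Print 9 > TV 8 > Email 5.
Influencer takes 65 to reach its cap of 65 → 35 left.
Affiliate: +35 (room for 95) → 35. Pool exhausted.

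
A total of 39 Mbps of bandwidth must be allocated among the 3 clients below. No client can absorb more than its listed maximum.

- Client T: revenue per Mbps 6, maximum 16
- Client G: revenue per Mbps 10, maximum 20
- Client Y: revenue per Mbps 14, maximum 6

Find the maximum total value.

362

Order the clients by revenue per Mbps: Client Y 14 > Client G 10 > Client T 6.
Client Y: +6 to 6 (cap) — 33 left.
Client G: +20 to 20 (cap) — 13 left.
Client T: +13 (room for 16) → 13. Pool exhausted.
Total = 6×13 + 10×20 + 14×6 = 362.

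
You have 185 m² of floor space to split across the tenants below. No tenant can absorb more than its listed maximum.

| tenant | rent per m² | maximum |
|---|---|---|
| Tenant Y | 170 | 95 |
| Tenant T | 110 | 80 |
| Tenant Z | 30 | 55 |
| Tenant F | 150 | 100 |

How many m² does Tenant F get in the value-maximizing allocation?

90

Highest rent per m² first: Tenant Y 170 > Tenant F 150 > Tenant T 110 > Tenant Z 30.
Tenant Y: +95 to 95 (cap) → 90 left.
Tenant F: +90 (room for 100) → 90. Pool exhausted.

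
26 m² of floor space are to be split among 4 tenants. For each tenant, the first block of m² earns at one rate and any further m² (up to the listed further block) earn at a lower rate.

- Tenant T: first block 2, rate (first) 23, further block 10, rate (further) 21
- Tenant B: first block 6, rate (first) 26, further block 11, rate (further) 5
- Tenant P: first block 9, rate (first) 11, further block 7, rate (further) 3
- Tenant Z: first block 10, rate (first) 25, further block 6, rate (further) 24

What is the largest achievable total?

638

Order all 8 blocks by rate: Tenant B/T1 26 > Tenant Z/T1 25 > Tenant Z/T2 24 > Tenant T/T1 23 > Tenant T/T2 21 > Tenant P/T1 11 > Tenant B/T2 5 > Tenant P/T2 3.
Fill Tenant B T1 block (6 at 26) — 20 left.
Fill Tenant Z T1 block (10 at 25) — 10 left.
Tenant Z/T2 (24): +6 — 4 left.
Tenant T/T1 (23): +2 — 2 left.
Tenant T T2 at 21: only 2 left, fill 2.
Total = 26×6 + 25×10 + 24×6 + 23×2 + 21×2 = 638.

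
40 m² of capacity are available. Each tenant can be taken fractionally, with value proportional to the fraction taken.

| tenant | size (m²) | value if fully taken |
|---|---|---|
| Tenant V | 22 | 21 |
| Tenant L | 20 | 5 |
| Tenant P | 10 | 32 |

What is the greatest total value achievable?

Rank by value-to-size ratio: Tenant P 32/10≈3.2, Tenant V 21/22≈0.955, Tenant L 5/20≈0.25.
All 10 m² of Tenant P fit (value 32) ; 30 remain.
All 22 m² of Tenant V fit (value 21) ; 8 remain.
Fill the last 8 m² with part of Tenant L: 8/20 of it earns 2.
Total value = 55.

55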